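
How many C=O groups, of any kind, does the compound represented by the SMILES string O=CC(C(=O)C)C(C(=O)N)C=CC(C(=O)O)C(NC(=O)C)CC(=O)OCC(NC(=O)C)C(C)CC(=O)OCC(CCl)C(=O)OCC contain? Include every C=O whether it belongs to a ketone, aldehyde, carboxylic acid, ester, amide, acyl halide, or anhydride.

9

OHC: aldehyde, 1 C=O (running total 1).
CH(COCH3): ketone, 1 C=O (running total 2).
CH(CONH2): amide, 1 C=O (running total 3).
CH(COOH): carboxylic acid, 1 C=O (running total 4).
CH(NHCOCH3): amide, 1 C=O (running total 5).
CH2COOCH2: ester, 1 C=O (running total 6).
CH(NHCOCH3): amide, 1 C=O (running total 7).
CH2COOCH2: ester, 1 C=O (running total 8).
COOCH2CH3: ester, 1 C=O (running total 9).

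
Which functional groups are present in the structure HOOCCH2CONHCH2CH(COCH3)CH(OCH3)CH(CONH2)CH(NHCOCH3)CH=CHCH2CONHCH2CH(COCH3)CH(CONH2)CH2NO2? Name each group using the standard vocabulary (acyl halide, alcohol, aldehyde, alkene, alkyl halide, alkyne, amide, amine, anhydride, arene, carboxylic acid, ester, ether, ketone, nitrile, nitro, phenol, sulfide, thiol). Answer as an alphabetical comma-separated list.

alkene, amide, carboxylic acid, ether, ketone, nitro

Reading the structure from left to right:
  HOOC: –COOH: carbonyl C bonded to –OH and C → carboxylic acid (the –OH is not a separate alcohol).
  CH2CONHCH2: –C(=O)–N– linkage → amide (the N is not an amine).
  CH(COCH3): pendant –COCH3: carbonyl C bonded to two carbons → ketone.
  CH(OCH3): pendant –OCH3: C–O–C with sp³ C, no adjacent C=O → ether.
  CH(CONH2): pendant –CONH2: carbonyl C bonded to C and N → amide.
  CH(NHCOCH3): pendant –NHC(=O)CH3: N bonded to a carbonyl → amide (not amine).
  CH=CH: C=C double bond → alkene.
  CH2CONHCH2: –C(=O)–N– linkage → amide (the N is not an amine).
  CH(COCH3): pendant –COCH3: carbonyl C bonded to two carbons → ketone.
  CH(CONH2): pendant –CONH2: carbonyl C bonded to C and N → amide.
  CH2NO2: –NO2 on carbon → nitro group.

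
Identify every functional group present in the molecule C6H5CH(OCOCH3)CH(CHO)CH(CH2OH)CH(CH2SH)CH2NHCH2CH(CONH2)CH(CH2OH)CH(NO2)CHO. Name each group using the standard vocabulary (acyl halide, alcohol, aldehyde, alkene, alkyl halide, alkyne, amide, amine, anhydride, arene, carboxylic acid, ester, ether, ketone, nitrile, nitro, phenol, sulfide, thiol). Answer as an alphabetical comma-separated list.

Reading the structure from left to right:
  C6H5: C6H5– phenyl ring → arene.
  CH(OCOCH3): pendant –OC(=O)CH3: an acyloxy group → ester.
  CH(CHO): pendant –CHO: carbonyl C bonded to C and H → aldehyde.
  CH(CH2OH): pendant –CH2OH on an sp³ backbone C → alcohol.
  CH(CH2SH): pendant –CH2SH → thiol.
  CH2NHCH2: C–N–C with sp³ carbons and no adjacent C=O → amine (secondary).
  CH(CONH2): pendant –CONH2: carbonyl C bonded to C and N → amide.
  CH(CH2OH): pendant –CH2OH on an sp³ backbone C → alcohol.
  CH(NO2): –NO2 on an sp³ carbon → nitro (the N=O is not a carbonyl).
  CHO: terminal –CHO: carbonyl C bonded to H and C → aldehyde.

alcohol, aldehyde, amide, amine, arene, ester, nitro, thiol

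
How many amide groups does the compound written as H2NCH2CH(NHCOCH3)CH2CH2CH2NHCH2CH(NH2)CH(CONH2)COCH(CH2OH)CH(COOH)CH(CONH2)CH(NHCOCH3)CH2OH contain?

Working along the chain:
  H2NCH2: –NH2 on an sp³ carbon with no adjacent C=O → amine.
  CH(NHCOCH3): pendant –NHC(=O)CH3: N bonded to a carbonyl → amide (not amine).
  CH2NHCH2: C–N–C with sp³ carbons and no adjacent C=O → amine (secondary).
  CH(NH2): –NH2 on an sp³ carbon with no adjacent C=O → amine.
  CH(CONH2): pendant –CONH2: carbonyl C bonded to C and N → amide.
  CO: –C(=O)– with carbon on both sides → ketone.
  CH(CH2OH): pendant –CH2OH on an sp³ backbone C → alcohol.
  CH(COOH): pendant –COOH: carbonyl C bonded to C and –OH → carboxylic acid.
  CH(CONH2): pendant –CONH2: carbonyl C bonded to C and N → amide.
  CH(NHCOCH3): pendant –NHC(=O)CH3: N bonded to a carbonyl → amide (not amine).
  CH2OH: –OH on an sp³ carbon → alcohol.
Amide appears at: CH(NHCOCH3), CH(CONH2), CH(CONH2), CH(NHCOCH3) → 4.

4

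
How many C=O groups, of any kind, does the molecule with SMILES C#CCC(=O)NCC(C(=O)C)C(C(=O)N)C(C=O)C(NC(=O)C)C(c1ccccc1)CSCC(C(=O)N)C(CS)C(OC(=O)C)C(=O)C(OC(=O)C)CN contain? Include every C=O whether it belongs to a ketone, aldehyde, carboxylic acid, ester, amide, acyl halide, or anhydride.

9

CH2CONHCH2: amide, 1 C=O (running total 1).
CH(COCH3): ketone, 1 C=O (running total 2).
CH(CONH2): amide, 1 C=O (running total 3).
CH(CHO): aldehyde, 1 C=O (running total 4).
CH(NHCOCH3): amide, 1 C=O (running total 5).
CH(CONH2): amide, 1 C=O (running total 6).
CH(OCOCH3): ester, 1 C=O (running total 7).
CO: ketone, 1 C=O (running total 8).
CH(OCOCH3): ester, 1 C=O (running total 9).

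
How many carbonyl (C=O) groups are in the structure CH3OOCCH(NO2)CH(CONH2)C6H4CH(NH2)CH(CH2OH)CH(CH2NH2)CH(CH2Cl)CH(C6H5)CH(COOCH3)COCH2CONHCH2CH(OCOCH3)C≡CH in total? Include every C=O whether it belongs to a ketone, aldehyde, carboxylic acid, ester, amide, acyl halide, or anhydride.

6

CH3OOC: ester, 1 C=O (running total 1).
CH(CONH2): amide, 1 C=O (running total 2).
CH(COOCH3): ester, 1 C=O (running total 3).
CO: ketone, 1 C=O (running total 4).
CH2CONHCH2: amide, 1 C=O (running total 5).
CH(OCOCH3): ester, 1 C=O (running total 6).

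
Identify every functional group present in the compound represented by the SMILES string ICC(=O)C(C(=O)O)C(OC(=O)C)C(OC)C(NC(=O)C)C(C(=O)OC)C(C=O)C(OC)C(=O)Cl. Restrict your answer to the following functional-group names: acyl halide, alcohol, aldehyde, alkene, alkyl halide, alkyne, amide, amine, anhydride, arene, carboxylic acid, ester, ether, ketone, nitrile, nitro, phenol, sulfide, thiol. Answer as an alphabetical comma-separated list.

halogen on an sp³ carbon → alkyl halide.
–C(=O)– with carbon on both sides → ketone.
pendant –COOH: carbonyl C bonded to C and –OH → carboxylic acid.
pendant –OC(=O)CH3: an acyloxy group → ester.
pendant –OCH3: C–O–C with sp³ C, no adjacent C=O → ether.
pendant –NHC(=O)CH3: N bonded to a carbonyl → amide (not amine).
pendant –COOCH3: carbonyl C bonded to C and –OCH3 → ester.
pendant –CHO: carbonyl C bonded to C and H → aldehyde.
pendant –OCH3: C–O–C with sp³ C, no adjacent C=O → ether.
–C(=O)Cl: carbonyl C bonded to C and to a halogen → acyl halide (not alkyl halide).

acyl halide, aldehyde, alkyl halide, amide, carboxylic acid, ester, ether, ketone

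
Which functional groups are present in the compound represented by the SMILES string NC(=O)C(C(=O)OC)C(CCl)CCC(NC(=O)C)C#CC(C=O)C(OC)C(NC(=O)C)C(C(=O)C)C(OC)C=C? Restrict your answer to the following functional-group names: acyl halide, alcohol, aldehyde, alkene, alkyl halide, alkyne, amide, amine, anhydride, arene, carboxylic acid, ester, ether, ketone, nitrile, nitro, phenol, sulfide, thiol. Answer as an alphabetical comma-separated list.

–C(=O)NH2: carbonyl C bonded to C and to N → amide (the N is not a separate amine).
pendant –COOCH3: carbonyl C bonded to C and –OCH3 → ester.
pendant –CH2X: halogen on sp³ carbon → alkyl halide.
pendant –NHC(=O)CH3: N bonded to a carbonyl → amide (not amine).
C≡C triple bond → alkyne.
pendant –CHO: carbonyl C bonded to C and H → aldehyde.
pendant –OCH3: C–O–C with sp³ C, no adjacent C=O → ether.
pendant –NHC(=O)CH3: N bonded to a carbonyl → amide (not amine).
pendant –COCH3: carbonyl C bonded to two carbons → ketone.
pendant –OCH3: C–O–C with sp³ C, no adjacent C=O → ether.
C=C double bond → alkene.

aldehyde, alkene, alkyl halide, alkyne, amide, ester, ether, ketone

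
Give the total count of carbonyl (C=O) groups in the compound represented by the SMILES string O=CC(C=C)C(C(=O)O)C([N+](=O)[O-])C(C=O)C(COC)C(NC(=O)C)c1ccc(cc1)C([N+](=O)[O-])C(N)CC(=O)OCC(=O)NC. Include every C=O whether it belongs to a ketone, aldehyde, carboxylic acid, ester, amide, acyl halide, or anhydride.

OHC: aldehyde, 1 C=O (running total 1).
CH(COOH): carboxylic acid, 1 C=O (running total 2).
CH(CHO): aldehyde, 1 C=O (running total 3).
CH(NHCOCH3): amide, 1 C=O (running total 4).
CH2COOCH2: ester, 1 C=O (running total 5).
CONHCH3: amide, 1 C=O (running total 6).

6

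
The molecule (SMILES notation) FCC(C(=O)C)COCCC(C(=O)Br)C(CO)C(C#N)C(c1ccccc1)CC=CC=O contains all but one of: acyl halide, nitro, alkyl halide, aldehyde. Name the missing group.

nitro

alkyl halide: present (FCH2 — halogen on an sp³ carbon → alkyl halide).
acyl halide: present (CH(COBr) — pendant –C(=O)X: carbonyl C bonded to C and halogen → acyl halide).
aldehyde: present (CHO — terminal –CHO: carbonyl C bonded to H and C → aldehyde).
nitro: no segment matches this pattern.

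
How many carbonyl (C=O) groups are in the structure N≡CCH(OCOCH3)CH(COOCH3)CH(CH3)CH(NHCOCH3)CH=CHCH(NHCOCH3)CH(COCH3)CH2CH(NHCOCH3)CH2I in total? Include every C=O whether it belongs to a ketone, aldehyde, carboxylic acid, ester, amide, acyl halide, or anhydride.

6

CH(OCOCH3): ester, 1 C=O (running total 1).
CH(COOCH3): ester, 1 C=O (running total 2).
CH(NHCOCH3): amide, 1 C=O (running total 3).
CH(NHCOCH3): amide, 1 C=O (running total 4).
CH(COCH3): ketone, 1 C=O (running total 5).
CH(NHCOCH3): amide, 1 C=O (running total 6).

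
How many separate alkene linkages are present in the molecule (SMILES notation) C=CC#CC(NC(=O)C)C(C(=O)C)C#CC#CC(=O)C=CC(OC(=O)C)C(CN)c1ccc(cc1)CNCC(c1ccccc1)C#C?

2

C=C double bond → alkene.
C≡C triple bond → alkyne.
pendant –NHC(=O)CH3: N bonded to a carbonyl → amide (not amine).
pendant –COCH3: carbonyl C bonded to two carbons → ketone.
C≡C triple bond → alkyne.
C≡C triple bond → alkyne.
–C(=O)– with carbon on both sides → ketone.
C=C double bond → alkene.
pendant –OC(=O)CH3: an acyloxy group → ester.
pendant –CH2NH2: N on sp³ C, no adjacent C=O → amine.
para-disubstituted benzene ring → arene.
C–N–C with sp³ carbons and no adjacent C=O → amine (secondary).
pendant –C6H5: benzene ring → arene.
C≡C triple bond → alkyne.
Alkene appears at: CH2=CH, CH=CH → 2.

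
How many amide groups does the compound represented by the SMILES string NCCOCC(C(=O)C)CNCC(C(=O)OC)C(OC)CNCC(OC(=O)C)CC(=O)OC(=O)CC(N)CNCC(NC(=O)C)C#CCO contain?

1

–NH2 on an sp³ carbon with no adjacent C=O → amine.
C–O–C with sp³ carbons on both sides and no adjacent C=O → ether.
pendant –COCH3: carbonyl C bonded to two carbons → ketone.
C–N–C with sp³ carbons and no adjacent C=O → amine (secondary).
pendant –COOCH3: carbonyl C bonded to C and –OCH3 → ester.
pendant –OCH3: C–O–C with sp³ C, no adjacent C=O → ether.
C–N–C with sp³ carbons and no adjacent C=O → amine (secondary).
pendant –OC(=O)CH3: an acyloxy group → ester.
two acyl groups sharing one oxygen, –C(=O)–O–C(=O)– → anhydride.
–NH2 on an sp³ carbon with no adjacent C=O → amine.
C–N–C with sp³ carbons and no adjacent C=O → amine (secondary).
pendant –NHC(=O)CH3: N bonded to a carbonyl → amide (not amine).
C≡C triple bond → alkyne.
–OH on an sp³ carbon → alcohol.
Amide appears at: CH(NHCOCH3) → 1.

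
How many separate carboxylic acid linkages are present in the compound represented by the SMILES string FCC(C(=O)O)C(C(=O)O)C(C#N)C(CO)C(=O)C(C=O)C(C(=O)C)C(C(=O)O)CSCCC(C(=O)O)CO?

4

Working along the chain:
  FCH2: halogen on an sp³ carbon → alkyl halide.
  CH(COOH): pendant –COOH: carbonyl C bonded to C and –OH → carboxylic acid.
  CH(COOH): pendant –COOH: carbonyl C bonded to C and –OH → carboxylic acid.
  CH(CN): pendant –C≡N: nitrile.
  CH(CH2OH): pendant –CH2OH on an sp³ backbone C → alcohol.
  CO: –C(=O)– with carbon on both sides → ketone.
  CH(CHO): pendant –CHO: carbonyl C bonded to C and H → aldehyde.
  CH(COCH3): pendant –COCH3: carbonyl C bonded to two carbons → ketone.
  CH(COOH): pendant –COOH: carbonyl C bonded to C and –OH → carboxylic acid.
  CH2SCH2: C–S–C linkage → sulfide (thioether).
  CH(COOH): pendant –COOH: carbonyl C bonded to C and –OH → carboxylic acid.
  CH2OH: –OH on an sp³ carbon → alcohol.
Carboxylic acid appears at: CH(COOH), CH(COOH), CH(COOH), CH(COOH) → 4.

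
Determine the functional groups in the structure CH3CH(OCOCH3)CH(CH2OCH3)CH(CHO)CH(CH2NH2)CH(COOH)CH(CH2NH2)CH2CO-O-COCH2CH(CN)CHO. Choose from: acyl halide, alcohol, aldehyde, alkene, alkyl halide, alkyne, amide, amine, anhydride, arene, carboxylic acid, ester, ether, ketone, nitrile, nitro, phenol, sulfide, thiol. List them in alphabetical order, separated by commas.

aldehyde, amine, anhydride, carboxylic acid, ester, ether, nitrile

Taking each segment in turn:
  CH(OCOCH3): pendant –OC(=O)CH3: an acyloxy group → ester.
  CH(CH2OCH3): pendant –CH2OCH3: C–O–C linkage → ether.
  CH(CHO): pendant –CHO: carbonyl C bonded to C and H → aldehyde.
  CH(CH2NH2): pendant –CH2NH2: N on sp³ C, no adjacent C=O → amine.
  CH(COOH): pendant –COOH: carbonyl C bonded to C and –OH → carboxylic acid.
  CH(CH2NH2): pendant –CH2NH2: N on sp³ C, no adjacent C=O → amine.
  CH2CO-O-COCH2: two acyl groups sharing one oxygen, –C(=O)–O–C(=O)– → anhydride.
  CH(CN): pendant –C≡N: nitrile.
  CHO: terminal –CHO: carbonyl C bonded to H and C → aldehyde.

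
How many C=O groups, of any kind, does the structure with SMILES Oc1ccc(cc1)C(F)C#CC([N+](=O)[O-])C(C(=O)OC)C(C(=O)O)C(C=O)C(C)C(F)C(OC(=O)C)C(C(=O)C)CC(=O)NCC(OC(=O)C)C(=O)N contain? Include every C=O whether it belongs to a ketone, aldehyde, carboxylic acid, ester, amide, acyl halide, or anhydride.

8

CH(COOCH3): ester, 1 C=O (running total 1).
CH(COOH): carboxylic acid, 1 C=O (running total 2).
CH(CHO): aldehyde, 1 C=O (running total 3).
CH(OCOCH3): ester, 1 C=O (running total 4).
CH(COCH3): ketone, 1 C=O (running total 5).
CH2CONHCH2: amide, 1 C=O (running total 6).
CH(OCOCH3): ester, 1 C=O (running total 7).
CONH2: amide, 1 C=O (running total 8).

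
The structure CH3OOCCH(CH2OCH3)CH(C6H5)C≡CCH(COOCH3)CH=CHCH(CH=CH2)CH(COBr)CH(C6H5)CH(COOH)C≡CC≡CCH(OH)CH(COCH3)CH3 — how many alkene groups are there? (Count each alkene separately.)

2

CH3O–C(=O)–: carbonyl C bonded to C and to –OCH3 → ester (not ketone + ether).
pendant –CH2OCH3: C–O–C linkage → ether.
pendant –C6H5: benzene ring → arene.
C≡C triple bond → alkyne.
pendant –COOCH3: carbonyl C bonded to C and –OCH3 → ester.
C=C double bond → alkene.
pendant –CH=CH2: C=C double bond → alkene.
pendant –C(=O)X: carbonyl C bonded to C and halogen → acyl halide.
pendant –C6H5: benzene ring → arene.
pendant –COOH: carbonyl C bonded to C and –OH → carboxylic acid.
C≡C triple bond → alkyne.
C≡C triple bond → alkyne.
–OH on an sp³ carbon → alcohol (secondary).
pendant –COCH3: carbonyl C bonded to two carbons → ketone.
Alkene appears at: CH=CH, CH(CH=CH2) → 2.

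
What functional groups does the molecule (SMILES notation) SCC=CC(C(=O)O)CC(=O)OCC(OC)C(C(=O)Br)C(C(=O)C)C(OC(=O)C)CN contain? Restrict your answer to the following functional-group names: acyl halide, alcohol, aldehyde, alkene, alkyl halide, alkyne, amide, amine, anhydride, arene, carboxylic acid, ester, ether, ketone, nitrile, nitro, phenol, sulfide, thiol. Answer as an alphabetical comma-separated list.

acyl halide, alkene, amine, carboxylic acid, ester, ether, ketone, thiol

–SH on an sp³ carbon → thiol.
C=C double bond → alkene.
pendant –COOH: carbonyl C bonded to C and –OH → carboxylic acid.
–C(=O)–O–C with C on the carbonyl side → ester.
pendant –OCH3: C–O–C with sp³ C, no adjacent C=O → ether.
pendant –C(=O)X: carbonyl C bonded to C and halogen → acyl halide.
pendant –COCH3: carbonyl C bonded to two carbons → ketone.
pendant –OC(=O)CH3: an acyloxy group → ester.
–NH2 on an sp³ carbon with no adjacent C=O → amine.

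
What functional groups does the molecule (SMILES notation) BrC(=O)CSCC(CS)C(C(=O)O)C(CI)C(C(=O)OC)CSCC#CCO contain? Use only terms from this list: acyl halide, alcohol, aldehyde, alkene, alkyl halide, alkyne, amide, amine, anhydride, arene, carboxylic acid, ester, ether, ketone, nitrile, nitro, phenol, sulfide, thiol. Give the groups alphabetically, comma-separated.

acyl halide, alcohol, alkyl halide, alkyne, carboxylic acid, ester, sulfide, thiol

Taking each segment in turn:
  BrCO: –C(=O)Br: carbonyl C bonded to C and to a halogen → acyl halide (not alkyl halide).
  CH2SCH2: C–S–C linkage → sulfide (thioether).
  CH(CH2SH): pendant –CH2SH → thiol.
  CH(COOH): pendant –COOH: carbonyl C bonded to C and –OH → carboxylic acid.
  CH(CH2I): pendant –CH2X: halogen on sp³ carbon → alkyl halide.
  CH(COOCH3): pendant –COOCH3: carbonyl C bonded to C and –OCH3 → ester.
  CH2SCH2: C–S–C linkage → sulfide (thioether).
  C≡C: C≡C triple bond → alkyne.
  CH2OH: –OH on an sp³ carbon → alcohol.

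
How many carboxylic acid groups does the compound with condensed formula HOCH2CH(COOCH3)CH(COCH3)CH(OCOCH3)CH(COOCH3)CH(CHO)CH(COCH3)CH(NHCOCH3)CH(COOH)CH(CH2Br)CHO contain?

Reading the structure from left to right:
  HOCH2: HO– on an sp³ carbon → alcohol.
  CH(COOCH3): pendant –COOCH3: carbonyl C bonded to C and –OCH3 → ester.
  CH(COCH3): pendant –COCH3: carbonyl C bonded to two carbons → ketone.
  CH(OCOCH3): pendant –OC(=O)CH3: an acyloxy group → ester.
  CH(COOCH3): pendant –COOCH3: carbonyl C bonded to C and –OCH3 → ester.
  CH(CHO): pendant –CHO: carbonyl C bonded to C and H → aldehyde.
  CH(COCH3): pendant –COCH3: carbonyl C bonded to two carbons → ketone.
  CH(NHCOCH3): pendant –NHC(=O)CH3: N bonded to a carbonyl → amide (not amine).
  CH(COOH): pendant –COOH: carbonyl C bonded to C and –OH → carboxylic acid.
  CH(CH2Br): pendant –CH2X: halogen on sp³ carbon → alkyl halide.
  CHO: terminal –CHO: carbonyl C bonded to H and C → aldehyde.
Carboxylic acid appears at: CH(COOH) → 1.

1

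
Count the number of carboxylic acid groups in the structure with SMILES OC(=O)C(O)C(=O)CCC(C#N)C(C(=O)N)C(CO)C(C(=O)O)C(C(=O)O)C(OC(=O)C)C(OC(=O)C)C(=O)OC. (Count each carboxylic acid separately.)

Reading the structure from left to right:
  HOOC: –COOH: carbonyl C bonded to –OH and C → carboxylic acid (the –OH is not a separate alcohol).
  CH(OH): –OH on an sp³ carbon → alcohol (secondary).
  CO: –C(=O)– with carbon on both sides → ketone.
  CH(CN): pendant –C≡N: nitrile.
  CH(CONH2): pendant –CONH2: carbonyl C bonded to C and N → amide.
  CH(CH2OH): pendant –CH2OH on an sp³ backbone C → alcohol.
  CH(COOH): pendant –COOH: carbonyl C bonded to C and –OH → carboxylic acid.
  CH(COOH): pendant –COOH: carbonyl C bonded to C and –OH → carboxylic acid.
  CH(OCOCH3): pendant –OC(=O)CH3: an acyloxy group → ester.
  CH(OCOCH3): pendant –OC(=O)CH3: an acyloxy group → ester.
  COOCH3: –C(=O)OCH3: carbonyl C bonded to C and to –OCH3 → ester (not ketone + ether).
Carboxylic acid appears at: HOOC, CH(COOH), CH(COOH) → 3.

3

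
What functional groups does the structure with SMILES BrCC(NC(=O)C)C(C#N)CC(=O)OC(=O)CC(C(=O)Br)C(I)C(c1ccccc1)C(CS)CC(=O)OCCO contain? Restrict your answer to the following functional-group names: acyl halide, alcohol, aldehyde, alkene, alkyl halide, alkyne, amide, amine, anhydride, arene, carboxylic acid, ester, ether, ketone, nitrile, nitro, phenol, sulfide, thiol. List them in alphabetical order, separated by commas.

acyl halide, alcohol, alkyl halide, amide, anhydride, arene, ester, nitrile, thiol

Working along the chain:
  BrCH2: halogen on an sp³ carbon → alkyl halide.
  CH(NHCOCH3): pendant –NHC(=O)CH3: N bonded to a carbonyl → amide (not amine).
  CH(CN): pendant –C≡N: nitrile.
  CH2CO-O-COCH2: two acyl groups sharing one oxygen, –C(=O)–O–C(=O)– → anhydride.
  CH(COBr): pendant –C(=O)X: carbonyl C bonded to C and halogen → acyl halide.
  CH(I): halogen on an sp³ carbon → alkyl halide.
  CH(C6H5): pendant –C6H5: benzene ring → arene.
  CH(CH2SH): pendant –CH2SH → thiol.
  CH2COOCH2: –C(=O)–O–C with C on the carbonyl side → ester.
  CH2OH: –OH on an sp³ carbon → alcohol.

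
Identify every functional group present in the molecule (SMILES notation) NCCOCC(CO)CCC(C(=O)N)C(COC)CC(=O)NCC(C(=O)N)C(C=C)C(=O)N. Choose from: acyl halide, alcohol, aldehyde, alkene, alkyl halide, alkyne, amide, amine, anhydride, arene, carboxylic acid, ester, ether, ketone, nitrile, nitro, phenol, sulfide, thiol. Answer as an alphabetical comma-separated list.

alcohol, alkene, amide, amine, ether

–NH2 on an sp³ carbon with no adjacent C=O → amine.
C–O–C with sp³ carbons on both sides and no adjacent C=O → ether.
pendant –CH2OH on an sp³ backbone C → alcohol.
pendant –CONH2: carbonyl C bonded to C and N → amide.
pendant –CH2OCH3: C–O–C linkage → ether.
–C(=O)–N– linkage → amide (the N is not an amine).
pendant –CONH2: carbonyl C bonded to C and N → amide.
pendant –CH=CH2: C=C double bond → alkene.
–C(=O)NH2: carbonyl C bonded to C and to N → amide (the N is not a separate amine).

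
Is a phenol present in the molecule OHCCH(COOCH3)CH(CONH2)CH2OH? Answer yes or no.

terminal –CHO: carbonyl C bonded to H and C → aldehyde.
pendant –COOCH3: carbonyl C bonded to C and –OCH3 → ester.
pendant –CONH2: carbonyl C bonded to C and N → amide.
–OH on an sp³ carbon → alcohol.
In CH2OH, the –OH is on an sp³ carbon, not on an aromatic ring, so it is an alcohol.
The groups actually present are: alcohol, aldehyde, amide, ester.

no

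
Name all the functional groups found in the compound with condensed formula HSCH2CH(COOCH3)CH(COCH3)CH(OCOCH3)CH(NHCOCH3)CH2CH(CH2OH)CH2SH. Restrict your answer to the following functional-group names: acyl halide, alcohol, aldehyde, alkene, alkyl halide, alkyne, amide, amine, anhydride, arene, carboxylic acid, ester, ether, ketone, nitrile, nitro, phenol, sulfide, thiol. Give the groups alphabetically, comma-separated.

alcohol, amide, ester, ketone, thiol

–SH on an sp³ carbon → thiol.
pendant –COOCH3: carbonyl C bonded to C and –OCH3 → ester.
pendant –COCH3: carbonyl C bonded to two carbons → ketone.
pendant –OC(=O)CH3: an acyloxy group → ester.
pendant –NHC(=O)CH3: N bonded to a carbonyl → amide (not amine).
pendant –CH2OH on an sp³ backbone C → alcohol.
–SH on an sp³ carbon → thiol.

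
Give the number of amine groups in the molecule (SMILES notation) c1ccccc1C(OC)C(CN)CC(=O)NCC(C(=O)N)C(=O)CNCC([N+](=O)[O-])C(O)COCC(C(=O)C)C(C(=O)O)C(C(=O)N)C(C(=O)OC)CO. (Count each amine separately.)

C6H5– phenyl ring → arene.
pendant –OCH3: C–O–C with sp³ C, no adjacent C=O → ether.
pendant –CH2NH2: N on sp³ C, no adjacent C=O → amine.
–C(=O)–N– linkage → amide (the N is not an amine).
pendant –CONH2: carbonyl C bonded to C and N → amide.
–C(=O)– with carbon on both sides → ketone.
C–N–C with sp³ carbons and no adjacent C=O → amine (secondary).
–NO2 on an sp³ carbon → nitro (the N=O is not a carbonyl).
–OH on an sp³ carbon → alcohol (secondary).
C–O–C with sp³ carbons on both sides and no adjacent C=O → ether.
pendant –COCH3: carbonyl C bonded to two carbons → ketone.
pendant –COOH: carbonyl C bonded to C and –OH → carboxylic acid.
pendant –CONH2: carbonyl C bonded to C and N → amide.
pendant –COOCH3: carbonyl C bonded to C and –OCH3 → ester.
–OH on an sp³ carbon → alcohol.
Amine appears at: CH(CH2NH2), CH2NHCH2 → 2.

2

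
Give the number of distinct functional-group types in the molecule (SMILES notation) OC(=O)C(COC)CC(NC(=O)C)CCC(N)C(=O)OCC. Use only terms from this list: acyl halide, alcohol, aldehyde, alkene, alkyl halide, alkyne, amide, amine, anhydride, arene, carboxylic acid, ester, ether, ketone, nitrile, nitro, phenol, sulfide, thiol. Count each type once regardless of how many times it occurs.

–COOH: carbonyl C bonded to –OH and C → carboxylic acid (the –OH is not a separate alcohol).
pendant –CH2OCH3: C–O–C linkage → ether.
pendant –NHC(=O)CH3: N bonded to a carbonyl → amide (not amine).
–NH2 on an sp³ carbon with no adjacent C=O → amine.
–C(=O)OCH2CH3: carbonyl C bonded to C and to –OEt → ester.
Distinct types present: amide, amine, carboxylic acid, ester, ether.

5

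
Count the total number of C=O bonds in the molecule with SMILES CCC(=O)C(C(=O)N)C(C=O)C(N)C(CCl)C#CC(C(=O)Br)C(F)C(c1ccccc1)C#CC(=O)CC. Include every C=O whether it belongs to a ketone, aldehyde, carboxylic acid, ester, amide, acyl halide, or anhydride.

CO: ketone, 1 C=O (running total 1).
CH(CONH2): amide, 1 C=O (running total 2).
CH(CHO): aldehyde, 1 C=O (running total 3).
CH(COBr): acyl halide, 1 C=O (running total 4).
CO: ketone, 1 C=O (running total 5).

5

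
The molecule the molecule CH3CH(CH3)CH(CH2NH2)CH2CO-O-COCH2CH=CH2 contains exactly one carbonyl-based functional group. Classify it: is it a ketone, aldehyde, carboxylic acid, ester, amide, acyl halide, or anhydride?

The carbonyl is in the CH2CO-O-COCH2 segment: two acyl groups sharing one oxygen, –C(=O)–O–C(=O)– → anhydride.

anhydride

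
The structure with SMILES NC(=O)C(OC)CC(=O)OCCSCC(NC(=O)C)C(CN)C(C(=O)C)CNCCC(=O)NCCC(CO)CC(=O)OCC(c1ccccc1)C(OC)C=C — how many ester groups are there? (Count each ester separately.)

Reading the structure from left to right:
  H2NCO: –C(=O)NH2: carbonyl C bonded to C and to N → amide (the N is not a separate amine).
  CH(OCH3): pendant –OCH3: C–O–C with sp³ C, no adjacent C=O → ether.
  CH2COOCH2: –C(=O)–O–C with C on the carbonyl side → ester.
  CH2SCH2: C–S–C linkage → sulfide (thioether).
  CH(NHCOCH3): pendant –NHC(=O)CH3: N bonded to a carbonyl → amide (not amine).
  CH(CH2NH2): pendant –CH2NH2: N on sp³ C, no adjacent C=O → amine.
  CH(COCH3): pendant –COCH3: carbonyl C bonded to two carbons → ketone.
  CH2NHCH2: C–N–C with sp³ carbons and no adjacent C=O → amine (secondary).
  CH2CONHCH2: –C(=O)–N– linkage → amide (the N is not an amine).
  CH(CH2OH): pendant –CH2OH on an sp³ backbone C → alcohol.
  CH2COOCH2: –C(=O)–O–C with C on the carbonyl side → ester.
  CH(C6H5): pendant –C6H5: benzene ring → arene.
  CH(OCH3): pendant –OCH3: C–O–C with sp³ C, no adjacent C=O → ether.
  CH=CH2: C=C double bond → alkene.
Ester appears at: CH2COOCH2, CH2COOCH2 → 2.

2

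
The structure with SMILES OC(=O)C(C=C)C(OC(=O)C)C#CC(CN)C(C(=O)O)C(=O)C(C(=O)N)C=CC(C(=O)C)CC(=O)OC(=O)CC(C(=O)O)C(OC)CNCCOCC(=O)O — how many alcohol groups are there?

0

–COOH: carbonyl C bonded to –OH and C → carboxylic acid (the –OH is not a separate alcohol).
pendant –CH=CH2: C=C double bond → alkene.
pendant –OC(=O)CH3: an acyloxy group → ester.
C≡C triple bond → alkyne.
pendant –CH2NH2: N on sp³ C, no adjacent C=O → amine.
pendant –COOH: carbonyl C bonded to C and –OH → carboxylic acid.
–C(=O)– with carbon on both sides → ketone.
pendant –CONH2: carbonyl C bonded to C and N → amide.
C=C double bond → alkene.
pendant –COCH3: carbonyl C bonded to two carbons → ketone.
two acyl groups sharing one oxygen, –C(=O)–O–C(=O)– → anhydride.
pendant –COOH: carbonyl C bonded to C and –OH → carboxylic acid.
pendant –OCH3: C–O–C with sp³ C, no adjacent C=O → ether.
C–N–C with sp³ carbons and no adjacent C=O → amine (secondary).
C–O–C with sp³ carbons on both sides and no adjacent C=O → ether.
–COOH: carbonyl C bonded to –OH and C → carboxylic acid (the –OH is not a separate alcohol).
No segment is a alcohol: HOOC is carboxylic acid, not alcohol; CH(COOH) is carboxylic acid, not alcohol; CO is ketone, not alcohol. → 0.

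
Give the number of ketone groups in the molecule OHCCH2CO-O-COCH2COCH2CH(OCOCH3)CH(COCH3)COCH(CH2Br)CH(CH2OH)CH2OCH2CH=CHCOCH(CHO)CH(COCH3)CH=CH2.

Taking each segment in turn:
  OHC: terminal –CHO: carbonyl C bonded to H and C → aldehyde.
  CH2CO-O-COCH2: two acyl groups sharing one oxygen, –C(=O)–O–C(=O)– → anhydride.
  CO: –C(=O)– with carbon on both sides → ketone.
  CH(OCOCH3): pendant –OC(=O)CH3: an acyloxy group → ester.
  CH(COCH3): pendant –COCH3: carbonyl C bonded to two carbons → ketone.
  CO: –C(=O)– with carbon on both sides → ketone.
  CH(CH2Br): pendant –CH2X: halogen on sp³ carbon → alkyl halide.
  CH(CH2OH): pendant –CH2OH on an sp³ backbone C → alcohol.
  CH2OCH2: C–O–C with sp³ carbons on both sides and no adjacent C=O → ether.
  CH=CH: C=C double bond → alkene.
  CO: –C(=O)– with carbon on both sides → ketone.
  CH(CHO): pendant –CHO: carbonyl C bonded to C and H → aldehyde.
  CH(COCH3): pendant –COCH3: carbonyl C bonded to two carbons → ketone.
  CH=CH2: C=C double bond → alkene.
Ketone appears at: CO, CH(COCH3), CO, CO, CH(COCH3) → 5.

5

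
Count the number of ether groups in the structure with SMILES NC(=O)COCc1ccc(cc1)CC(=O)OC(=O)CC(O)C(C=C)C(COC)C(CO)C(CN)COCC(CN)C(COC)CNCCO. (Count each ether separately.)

Working along the chain:
  H2NCO: –C(=O)NH2: carbonyl C bonded to C and to N → amide (the N is not a separate amine).
  CH2OCH2: C–O–C with sp³ carbons on both sides and no adjacent C=O → ether.
  C6H4: para-disubstituted benzene ring → arene.
  CH2CO-O-COCH2: two acyl groups sharing one oxygen, –C(=O)–O–C(=O)– → anhydride.
  CH(OH): –OH on an sp³ carbon → alcohol (secondary).
  CH(CH=CH2): pendant –CH=CH2: C=C double bond → alkene.
  CH(CH2OCH3): pendant –CH2OCH3: C–O–C linkage → ether.
  CH(CH2OH): pendant –CH2OH on an sp³ backbone C → alcohol.
  CH(CH2NH2): pendant –CH2NH2: N on sp³ C, no adjacent C=O → amine.
  CH2OCH2: C–O–C with sp³ carbons on both sides and no adjacent C=O → ether.
  CH(CH2NH2): pendant –CH2NH2: N on sp³ C, no adjacent C=O → amine.
  CH(CH2OCH3): pendant –CH2OCH3: C–O–C linkage → ether.
  CH2NHCH2: C–N–C with sp³ carbons and no adjacent C=O → amine (secondary).
  CH2OH: –OH on an sp³ carbon → alcohol.
Ether appears at: CH2OCH2, CH(CH2OCH3), CH2OCH2, CH(CH2OCH3) → 4.

4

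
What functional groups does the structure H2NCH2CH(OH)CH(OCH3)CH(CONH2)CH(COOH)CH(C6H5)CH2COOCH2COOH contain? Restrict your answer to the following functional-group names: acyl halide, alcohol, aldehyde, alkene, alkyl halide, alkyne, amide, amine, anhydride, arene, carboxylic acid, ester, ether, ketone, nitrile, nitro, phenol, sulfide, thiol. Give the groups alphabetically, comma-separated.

Reading the structure from left to right:
  H2NCH2: –NH2 on an sp³ carbon with no adjacent C=O → amine.
  CH(OH): –OH on an sp³ carbon → alcohol (secondary).
  CH(OCH3): pendant –OCH3: C–O–C with sp³ C, no adjacent C=O → ether.
  CH(CONH2): pendant –CONH2: carbonyl C bonded to C and N → amide.
  CH(COOH): pendant –COOH: carbonyl C bonded to C and –OH → carboxylic acid.
  CH(C6H5): pendant –C6H5: benzene ring → arene.
  CH2COOCH2: –C(=O)–O–C with C on the carbonyl side → ester.
  COOH: –COOH: carbonyl C bonded to –OH and C → carboxylic acid (the –OH is not a separate alcohol).

alcohol, amide, amine, arene, carboxylic acid, ester, ether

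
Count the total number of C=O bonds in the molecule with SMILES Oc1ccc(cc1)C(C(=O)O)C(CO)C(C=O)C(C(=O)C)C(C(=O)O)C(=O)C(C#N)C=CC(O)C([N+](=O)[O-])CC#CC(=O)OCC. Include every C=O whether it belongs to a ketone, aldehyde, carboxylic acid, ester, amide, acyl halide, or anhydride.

CH(COOH): carboxylic acid, 1 C=O (running total 1).
CH(CHO): aldehyde, 1 C=O (running total 2).
CH(COCH3): ketone, 1 C=O (running total 3).
CH(COOH): carboxylic acid, 1 C=O (running total 4).
CO: ketone, 1 C=O (running total 5).
COOCH2CH3: ester, 1 C=O (running total 6).

6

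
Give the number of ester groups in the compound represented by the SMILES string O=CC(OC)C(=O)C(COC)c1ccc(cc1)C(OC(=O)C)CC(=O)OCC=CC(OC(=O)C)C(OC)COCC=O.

3

terminal –CHO: carbonyl C bonded to H and C → aldehyde.
pendant –OCH3: C–O–C with sp³ C, no adjacent C=O → ether.
–C(=O)– with carbon on both sides → ketone.
pendant –CH2OCH3: C–O–C linkage → ether.
para-disubstituted benzene ring → arene.
pendant –OC(=O)CH3: an acyloxy group → ester.
–C(=O)–O–C with C on the carbonyl side → ester.
C=C double bond → alkene.
pendant –OC(=O)CH3: an acyloxy group → ester.
pendant –OCH3: C–O–C with sp³ C, no adjacent C=O → ether.
C–O–C with sp³ carbons on both sides and no adjacent C=O → ether.
terminal –CHO: carbonyl C bonded to H and C → aldehyde.
Ester appears at: CH(OCOCH3), CH2COOCH2, CH(OCOCH3) → 3.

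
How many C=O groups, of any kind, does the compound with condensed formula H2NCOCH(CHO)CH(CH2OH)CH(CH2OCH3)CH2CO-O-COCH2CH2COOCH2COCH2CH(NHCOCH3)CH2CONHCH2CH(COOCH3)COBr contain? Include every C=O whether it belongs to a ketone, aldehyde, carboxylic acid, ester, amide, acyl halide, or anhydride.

10

H2NCO: amide, 1 C=O (running total 1).
CH(CHO): aldehyde, 1 C=O (running total 2).
CH2CO-O-COCH2: anhydride, 2 C=O (running total 4).
CH2COOCH2: ester, 1 C=O (running total 5).
CO: ketone, 1 C=O (running total 6).
CH(NHCOCH3): amide, 1 C=O (running total 7).
CH2CONHCH2: amide, 1 C=O (running total 8).
CH(COOCH3): ester, 1 C=O (running total 9).
COBr: acyl halide, 1 C=O (running total 10).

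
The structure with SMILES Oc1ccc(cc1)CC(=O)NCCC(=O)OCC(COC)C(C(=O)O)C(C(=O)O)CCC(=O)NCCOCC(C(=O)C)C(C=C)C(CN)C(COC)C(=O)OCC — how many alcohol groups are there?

–OH attached directly to an aromatic ring → phenol (not alcohol); the ring itself is an arene.
–C(=O)–N– linkage → amide (the N is not an amine).
–C(=O)–O–C with C on the carbonyl side → ester.
pendant –CH2OCH3: C–O–C linkage → ether.
pendant –COOH: carbonyl C bonded to C and –OH → carboxylic acid.
pendant –COOH: carbonyl C bonded to C and –OH → carboxylic acid.
–C(=O)–N– linkage → amide (the N is not an amine).
C–O–C with sp³ carbons on both sides and no adjacent C=O → ether.
pendant –COCH3: carbonyl C bonded to two carbons → ketone.
pendant –CH=CH2: C=C double bond → alkene.
pendant –CH2NH2: N on sp³ C, no adjacent C=O → amine.
pendant –CH2OCH3: C–O–C linkage → ether.
–C(=O)OCH2CH3: carbonyl C bonded to C and to –OEt → ester.
No segment is a alcohol: HOC6H4 is arene/phenol, not alcohol; CH(CH2OCH3) is ether, not alcohol; CH(COOH) is carboxylic acid, not alcohol. → 0.

0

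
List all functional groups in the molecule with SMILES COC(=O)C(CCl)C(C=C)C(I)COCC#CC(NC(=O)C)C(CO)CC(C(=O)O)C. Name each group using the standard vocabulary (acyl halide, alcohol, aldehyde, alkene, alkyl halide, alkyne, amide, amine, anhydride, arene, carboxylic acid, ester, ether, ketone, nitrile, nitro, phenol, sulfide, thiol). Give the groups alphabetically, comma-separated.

alcohol, alkene, alkyl halide, alkyne, amide, carboxylic acid, ester, ether

CH3O–C(=O)–: carbonyl C bonded to C and to –OCH3 → ester (not ketone + ether).
pendant –CH2X: halogen on sp³ carbon → alkyl halide.
pendant –CH=CH2: C=C double bond → alkene.
halogen on an sp³ carbon → alkyl halide.
C–O–C with sp³ carbons on both sides and no adjacent C=O → ether.
C≡C triple bond → alkyne.
pendant –NHC(=O)CH3: N bonded to a carbonyl → amide (not amine).
pendant –CH2OH on an sp³ backbone C → alcohol.
pendant –COOH: carbonyl C bonded to C and –OH → carboxylic acid.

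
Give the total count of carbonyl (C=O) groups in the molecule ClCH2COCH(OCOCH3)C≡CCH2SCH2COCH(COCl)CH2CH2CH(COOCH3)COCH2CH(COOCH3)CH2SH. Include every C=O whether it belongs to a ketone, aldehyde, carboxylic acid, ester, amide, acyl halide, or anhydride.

CO: ketone, 1 C=O (running total 1).
CH(OCOCH3): ester, 1 C=O (running total 2).
CO: ketone, 1 C=O (running total 3).
CH(COCl): acyl halide, 1 C=O (running total 4).
CH(COOCH3): ester, 1 C=O (running total 5).
CO: ketone, 1 C=O (running total 6).
CH(COOCH3): ester, 1 C=O (running total 7).

7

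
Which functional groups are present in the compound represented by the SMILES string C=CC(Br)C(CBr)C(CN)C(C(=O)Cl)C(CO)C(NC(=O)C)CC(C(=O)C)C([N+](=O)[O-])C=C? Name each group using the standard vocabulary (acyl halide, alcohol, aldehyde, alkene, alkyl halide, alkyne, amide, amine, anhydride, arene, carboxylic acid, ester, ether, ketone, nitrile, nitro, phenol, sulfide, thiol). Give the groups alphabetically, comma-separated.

C=C double bond → alkene.
halogen on an sp³ carbon → alkyl halide.
pendant –CH2X: halogen on sp³ carbon → alkyl halide.
pendant –CH2NH2: N on sp³ C, no adjacent C=O → amine.
pendant –C(=O)X: carbonyl C bonded to C and halogen → acyl halide.
pendant –CH2OH on an sp³ backbone C → alcohol.
pendant –NHC(=O)CH3: N bonded to a carbonyl → amide (not amine).
pendant –COCH3: carbonyl C bonded to two carbons → ketone.
–NO2 on an sp³ carbon → nitro (the N=O is not a carbonyl).
C=C double bond → alkene.

acyl halide, alcohol, alkene, alkyl halide, amide, amine, ketone, nitro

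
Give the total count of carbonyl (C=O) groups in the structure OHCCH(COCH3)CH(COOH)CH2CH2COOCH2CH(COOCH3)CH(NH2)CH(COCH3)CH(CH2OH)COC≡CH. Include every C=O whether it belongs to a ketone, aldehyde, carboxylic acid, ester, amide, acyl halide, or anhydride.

7

OHC: aldehyde, 1 C=O (running total 1).
CH(COCH3): ketone, 1 C=O (running total 2).
CH(COOH): carboxylic acid, 1 C=O (running total 3).
CH2COOCH2: ester, 1 C=O (running total 4).
CH(COOCH3): ester, 1 C=O (running total 5).
CH(COCH3): ketone, 1 C=O (running total 6).
CO: ketone, 1 C=O (running total 7).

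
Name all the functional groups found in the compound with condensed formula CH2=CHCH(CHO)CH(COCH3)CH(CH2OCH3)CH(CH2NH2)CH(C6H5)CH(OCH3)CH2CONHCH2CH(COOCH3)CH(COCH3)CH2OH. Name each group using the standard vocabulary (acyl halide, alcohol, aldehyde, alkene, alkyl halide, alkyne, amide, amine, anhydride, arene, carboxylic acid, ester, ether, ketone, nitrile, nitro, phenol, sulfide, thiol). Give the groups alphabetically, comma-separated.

C=C double bond → alkene.
pendant –CHO: carbonyl C bonded to C and H → aldehyde.
pendant –COCH3: carbonyl C bonded to two carbons → ketone.
pendant –CH2OCH3: C–O–C linkage → ether.
pendant –CH2NH2: N on sp³ C, no adjacent C=O → amine.
pendant –C6H5: benzene ring → arene.
pendant –OCH3: C–O–C with sp³ C, no adjacent C=O → ether.
–C(=O)–N– linkage → amide (the N is not an amine).
pendant –COOCH3: carbonyl C bonded to C and –OCH3 → ester.
pendant –COCH3: carbonyl C bonded to two carbons → ketone.
–OH on an sp³ carbon → alcohol.

alcohol, aldehyde, alkene, amide, amine, arene, ester, ether, ketone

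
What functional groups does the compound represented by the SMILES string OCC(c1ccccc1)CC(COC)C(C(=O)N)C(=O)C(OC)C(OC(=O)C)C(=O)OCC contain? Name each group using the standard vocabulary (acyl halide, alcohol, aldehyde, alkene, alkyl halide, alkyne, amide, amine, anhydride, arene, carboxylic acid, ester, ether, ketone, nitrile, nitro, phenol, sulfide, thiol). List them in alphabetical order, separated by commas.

Working along the chain:
  HOCH2: HO– on an sp³ carbon → alcohol.
  CH(C6H5): pendant –C6H5: benzene ring → arene.
  CH(CH2OCH3): pendant –CH2OCH3: C–O–C linkage → ether.
  CH(CONH2): pendant –CONH2: carbonyl C bonded to C and N → amide.
  CO: –C(=O)– with carbon on both sides → ketone.
  CH(OCH3): pendant –OCH3: C–O–C with sp³ C, no adjacent C=O → ether.
  CH(OCOCH3): pendant –OC(=O)CH3: an acyloxy group → ester.
  COOCH2CH3: –C(=O)OCH2CH3: carbonyl C bonded to C and to –OEt → ester.

alcohol, amide, arene, ester, ether, ketone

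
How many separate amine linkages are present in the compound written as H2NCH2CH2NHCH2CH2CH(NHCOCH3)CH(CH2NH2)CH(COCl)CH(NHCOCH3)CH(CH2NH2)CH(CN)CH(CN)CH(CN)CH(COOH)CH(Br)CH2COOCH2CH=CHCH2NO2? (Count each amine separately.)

4

–NH2 on an sp³ carbon with no adjacent C=O → amine.
C–N–C with sp³ carbons and no adjacent C=O → amine (secondary).
pendant –NHC(=O)CH3: N bonded to a carbonyl → amide (not amine).
pendant –CH2NH2: N on sp³ C, no adjacent C=O → amine.
pendant –C(=O)X: carbonyl C bonded to C and halogen → acyl halide.
pendant –NHC(=O)CH3: N bonded to a carbonyl → amide (not amine).
pendant –CH2NH2: N on sp³ C, no adjacent C=O → amine.
pendant –C≡N: nitrile.
pendant –C≡N: nitrile.
pendant –C≡N: nitrile.
pendant –COOH: carbonyl C bonded to C and –OH → carboxylic acid.
halogen on an sp³ carbon → alkyl halide.
–C(=O)–O–C with C on the carbonyl side → ester.
C=C double bond → alkene.
–NO2 on carbon → nitro group.
Amine appears at: H2NCH2, CH2NHCH2, CH(CH2NH2), CH(CH2NH2) → 4.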